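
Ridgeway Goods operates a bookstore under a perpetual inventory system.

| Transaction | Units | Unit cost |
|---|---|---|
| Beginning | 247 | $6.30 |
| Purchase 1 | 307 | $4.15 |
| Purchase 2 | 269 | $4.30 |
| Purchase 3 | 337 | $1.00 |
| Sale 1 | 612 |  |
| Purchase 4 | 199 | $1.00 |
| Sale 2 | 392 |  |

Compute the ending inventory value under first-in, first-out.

Sale 1 (612) [FIFO — oldest first]: 247 @ $6.30 + 307 @ $4.15 + 58 @ $4.30 = $3,079.55
Sale 2 (392) [FIFO — oldest first]: 211 @ $4.30 + 181 @ $1.00 = $1,088.30
Total COGS = $3,079.55 + $1,088.30 = $4,167.85
Ending inventory: 156 @ $1.00 + 199 @ $1.00 = $355.00
Check: goods available $4,522.85 = COGS $4,167.85 + ending $355.00

Ending inventory = $355.00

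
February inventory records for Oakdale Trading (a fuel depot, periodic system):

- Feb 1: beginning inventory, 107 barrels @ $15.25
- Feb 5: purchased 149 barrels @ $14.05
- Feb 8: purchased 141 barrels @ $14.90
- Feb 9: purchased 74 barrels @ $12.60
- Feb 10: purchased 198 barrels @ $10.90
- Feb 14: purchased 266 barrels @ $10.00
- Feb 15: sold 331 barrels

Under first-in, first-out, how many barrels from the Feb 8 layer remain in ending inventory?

Feb 15, 331 sold [FIFO — oldest first]: 107 @ $15.25 + 149 @ $14.05 + 75 @ $14.90 = $4,842.70
Ending inventory: 66 @ $14.90 + 74 @ $12.60 + 198 @ $10.90 + 266 @ $10.00 = $6,734.00
Check: goods available $11,576.70 = COGS $4,842.70 + ending $6,734.00

66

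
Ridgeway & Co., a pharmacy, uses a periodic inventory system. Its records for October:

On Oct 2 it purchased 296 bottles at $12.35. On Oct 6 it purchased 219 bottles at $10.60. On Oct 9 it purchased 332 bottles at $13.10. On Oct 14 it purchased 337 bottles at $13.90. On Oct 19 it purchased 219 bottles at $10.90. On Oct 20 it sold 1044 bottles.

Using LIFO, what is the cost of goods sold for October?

Oct 20, 1044 sold [LIFO — newest first]: 219 @ $10.90 + 337 @ $13.90 + 332 @ $13.10 + 156 @ $10.60 = $13,074.20
Ending inventory: 296 @ $12.35 + 63 @ $10.60 = $4,323.40
Check: goods available $17,397.60 = COGS $13,074.20 + ending $4,323.40

COGS = $13,074.20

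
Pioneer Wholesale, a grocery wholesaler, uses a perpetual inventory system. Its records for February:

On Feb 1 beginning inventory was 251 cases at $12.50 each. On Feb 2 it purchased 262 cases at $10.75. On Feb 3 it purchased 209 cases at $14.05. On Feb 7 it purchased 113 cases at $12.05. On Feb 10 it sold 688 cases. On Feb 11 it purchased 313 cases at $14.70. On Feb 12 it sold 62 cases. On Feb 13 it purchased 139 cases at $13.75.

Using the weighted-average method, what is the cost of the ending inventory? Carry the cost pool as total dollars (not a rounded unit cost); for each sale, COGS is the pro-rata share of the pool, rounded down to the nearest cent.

After Feb 1: 251 on hand, pool $3,137.50 (≈ $12.5000 each)
After Feb 2: 513 on hand, pool $5,954.00 (≈ $11.6062 each)
After Feb 3: 722 on hand, pool $8,890.45 (≈ $12.3136 each)
After Feb 7: 835 on hand, pool $10,252.10 (≈ $12.2780 each)
Feb 10, sell 688: 688/835 × $10,252.10 → $8,447.23
After Feb 11: 460 on hand, pool $6,405.97 (≈ $13.9260 each)
Feb 12, sell 62: 62/460 × $6,405.97 → $863.41
After Feb 13: 537 on hand, pool $7,453.81 (≈ $13.8805 each)
Total COGS = $8,447.23 + $863.41 = $9,310.64
Ending inventory (cost pool remaining) = $7,453.81

Ending inventory = $7,453.81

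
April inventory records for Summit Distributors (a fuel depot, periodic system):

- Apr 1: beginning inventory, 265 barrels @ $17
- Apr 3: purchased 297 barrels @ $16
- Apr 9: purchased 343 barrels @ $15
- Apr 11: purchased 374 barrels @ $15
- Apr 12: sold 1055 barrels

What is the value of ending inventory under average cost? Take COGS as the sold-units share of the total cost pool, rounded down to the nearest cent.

Ending inventory = $3,504.84

Apr 12, sell 1055: 1055/1279 × $20,012.00 → $16,507.16
Ending inventory (cost pool remaining) = $3,504.84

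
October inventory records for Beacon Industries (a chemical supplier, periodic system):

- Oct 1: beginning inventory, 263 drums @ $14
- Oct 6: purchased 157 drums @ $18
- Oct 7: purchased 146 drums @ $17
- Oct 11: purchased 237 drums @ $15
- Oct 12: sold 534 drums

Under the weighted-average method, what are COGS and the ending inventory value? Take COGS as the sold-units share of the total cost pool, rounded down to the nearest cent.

Oct 12, sell 534: 534/803 × $12,545.00 → $8,342.50
Ending inventory (cost pool remaining) = $4,202.50

COGS = $8,342.50; ending inventory = $4,202.50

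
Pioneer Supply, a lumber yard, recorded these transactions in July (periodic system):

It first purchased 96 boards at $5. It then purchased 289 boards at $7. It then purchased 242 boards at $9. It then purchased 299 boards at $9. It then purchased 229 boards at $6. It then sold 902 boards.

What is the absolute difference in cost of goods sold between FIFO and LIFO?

$11

FIFO COGS: 96 @ $5 + 289 @ $7 + 242 @ $9 + 275 @ $9 = $7,156
LIFO COGS: 229 @ $6 + 299 @ $9 + 242 @ $9 + 132 @ $7 = $7,167
Difference = |$7,156 − $7,167| = $11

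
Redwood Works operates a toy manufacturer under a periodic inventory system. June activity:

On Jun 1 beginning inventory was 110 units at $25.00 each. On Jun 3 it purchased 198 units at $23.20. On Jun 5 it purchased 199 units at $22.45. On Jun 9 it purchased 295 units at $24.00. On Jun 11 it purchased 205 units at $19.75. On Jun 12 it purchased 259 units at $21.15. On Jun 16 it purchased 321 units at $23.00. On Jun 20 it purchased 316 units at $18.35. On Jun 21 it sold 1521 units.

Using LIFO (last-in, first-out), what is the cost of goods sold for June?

COGS = $32,594.45

Jun 21, 1521 sold [LIFO — newest first]: 316 @ $18.35 + 321 @ $23.00 + 259 @ $21.15 + 205 @ $19.75 + 295 @ $24.00 + 125 @ $22.45 = $32,594.45
Ending inventory: 110 @ $25.00 + 198 @ $23.20 + 74 @ $22.45 = $9,004.90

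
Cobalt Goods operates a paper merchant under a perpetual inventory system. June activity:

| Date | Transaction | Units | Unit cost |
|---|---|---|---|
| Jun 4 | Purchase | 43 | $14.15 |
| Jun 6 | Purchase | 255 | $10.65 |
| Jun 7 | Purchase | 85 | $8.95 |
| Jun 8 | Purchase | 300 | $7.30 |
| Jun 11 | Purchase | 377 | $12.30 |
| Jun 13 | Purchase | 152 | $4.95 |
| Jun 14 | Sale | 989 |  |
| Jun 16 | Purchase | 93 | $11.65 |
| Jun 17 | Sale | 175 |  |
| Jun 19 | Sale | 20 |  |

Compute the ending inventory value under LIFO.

Jun 14, 989 sold [LIFO — newest first]: 152 @ $4.95 + 377 @ $12.30 + 300 @ $7.30 + 85 @ $8.95 + 75 @ $10.65 = $9,139.00
Jun 17, 175 sold [LIFO — newest first]: 93 @ $11.65 + 82 @ $10.65 = $1,956.75
Jun 19, 20 sold [LIFO — newest first]: 20 @ $10.65 = $213.00
Total COGS = $9,139.00 + $1,956.75 + $213.00 = $11,308.75
Ending inventory: 43 @ $14.15 + 78 @ $10.65 = $1,439.15

Ending inventory = $1,439.15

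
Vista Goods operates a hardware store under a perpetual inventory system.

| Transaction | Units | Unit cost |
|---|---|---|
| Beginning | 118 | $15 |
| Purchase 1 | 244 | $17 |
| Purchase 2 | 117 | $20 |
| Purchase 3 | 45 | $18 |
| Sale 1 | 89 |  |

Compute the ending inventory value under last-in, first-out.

Sale 1 (89) [LIFO — newest first]: 45 @ $18 + 44 @ $20 = $1,690
Ending inventory: 118 @ $15 + 244 @ $17 + 73 @ $20 = $7,378

Ending inventory = $7,378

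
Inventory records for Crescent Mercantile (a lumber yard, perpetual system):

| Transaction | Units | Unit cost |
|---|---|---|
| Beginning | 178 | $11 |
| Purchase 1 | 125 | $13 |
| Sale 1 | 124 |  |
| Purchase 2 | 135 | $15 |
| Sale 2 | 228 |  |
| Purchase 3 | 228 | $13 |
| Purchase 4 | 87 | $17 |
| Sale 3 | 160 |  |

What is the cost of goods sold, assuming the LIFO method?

Sale 1 (124) [LIFO — newest first]: 124 @ $13 = $1,612
Sale 2 (228) [LIFO — newest first]: 135 @ $15 + 1 @ $13 + 92 @ $11 = $3,050
Sale 3 (160) [LIFO — newest first]: 87 @ $17 + 73 @ $13 = $2,428
Total COGS = $1,612 + $3,050 + $2,428 = $7,090
Ending inventory: 86 @ $11 + 155 @ $13 = $2,961

COGS = $7,090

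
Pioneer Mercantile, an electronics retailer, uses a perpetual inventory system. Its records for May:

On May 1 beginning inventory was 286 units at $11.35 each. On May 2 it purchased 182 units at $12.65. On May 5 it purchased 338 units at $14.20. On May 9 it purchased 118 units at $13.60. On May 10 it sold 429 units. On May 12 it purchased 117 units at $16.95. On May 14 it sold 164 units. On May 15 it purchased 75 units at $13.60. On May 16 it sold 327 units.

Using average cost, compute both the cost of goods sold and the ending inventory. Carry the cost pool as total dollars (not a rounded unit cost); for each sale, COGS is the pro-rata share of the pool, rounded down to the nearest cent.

After May 1: 286 on hand, pool $3,246.10 (≈ $11.3500 each)
After May 2: 468 on hand, pool $5,548.40 (≈ $11.8556 each)
After May 5: 806 on hand, pool $10,348.00 (≈ $12.8387 each)
After May 9: 924 on hand, pool $11,952.80 (≈ $12.9359 each)
May 10, sell 429: 429/924 × $11,952.80 → $5,549.51
After May 12: 612 on hand, pool $8,386.44 (≈ $13.7033 each)
May 14, sell 164: 164/612 × $8,386.44 → $2,247.34
After May 15: 523 on hand, pool $7,159.10 (≈ $13.6885 each)
May 16, sell 327: 327/523 × $7,159.10 → $4,476.14
Total COGS = $5,549.51 + $2,247.34 + $4,476.14 = $12,272.99
Ending inventory (cost pool remaining) = $2,682.96
Check: goods available $14,955.95 = COGS $12,272.99 + ending $2,682.96

COGS = $12,272.99; ending inventory = $2,682.96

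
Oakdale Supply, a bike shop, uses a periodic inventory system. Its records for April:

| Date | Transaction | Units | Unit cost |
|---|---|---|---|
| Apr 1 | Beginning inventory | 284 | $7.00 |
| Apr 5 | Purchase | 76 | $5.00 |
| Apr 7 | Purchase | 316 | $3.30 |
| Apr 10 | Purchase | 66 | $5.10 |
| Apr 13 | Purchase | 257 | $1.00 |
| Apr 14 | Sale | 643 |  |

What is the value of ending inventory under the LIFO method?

Apr 14, 643 sold [LIFO — newest first]: 257 @ $1.00 + 66 @ $5.10 + 316 @ $3.30 + 4 @ $5.00 = $1,656.40
Ending inventory: 284 @ $7.00 + 72 @ $5.00 = $2,348.00

Ending inventory = $2,348.00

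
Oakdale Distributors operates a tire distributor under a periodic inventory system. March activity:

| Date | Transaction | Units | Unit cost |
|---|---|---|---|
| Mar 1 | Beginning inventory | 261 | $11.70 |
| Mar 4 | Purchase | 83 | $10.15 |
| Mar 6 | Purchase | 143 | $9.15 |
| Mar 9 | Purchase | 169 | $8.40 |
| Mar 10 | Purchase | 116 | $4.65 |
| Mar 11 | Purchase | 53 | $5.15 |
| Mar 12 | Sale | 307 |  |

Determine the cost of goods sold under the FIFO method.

Mar 12, 307 sold [FIFO — oldest first]: 261 @ $11.70 + 46 @ $10.15 = $3,520.60
Ending inventory: 37 @ $10.15 + 143 @ $9.15 + 169 @ $8.40 + 116 @ $4.65 + 53 @ $5.15 = $3,915.95

COGS = $3,520.60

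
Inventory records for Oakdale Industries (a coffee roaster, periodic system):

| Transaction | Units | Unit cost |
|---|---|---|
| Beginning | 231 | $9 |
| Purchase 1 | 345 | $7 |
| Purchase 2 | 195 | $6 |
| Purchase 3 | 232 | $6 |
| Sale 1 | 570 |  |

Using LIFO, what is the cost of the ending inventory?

Ending inventory = $3,493

Sale 1 (570) [LIFO — newest first]: 232 @ $6 + 195 @ $6 + 143 @ $7 = $3,563
Ending inventory: 231 @ $9 + 202 @ $7 = $3,493
Check: goods available $7,056 = COGS $3,563 + ending $3,493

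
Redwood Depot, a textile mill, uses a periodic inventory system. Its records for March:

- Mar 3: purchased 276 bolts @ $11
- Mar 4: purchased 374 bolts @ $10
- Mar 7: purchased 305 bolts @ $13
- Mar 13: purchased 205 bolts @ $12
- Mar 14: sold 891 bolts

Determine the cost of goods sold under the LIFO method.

Mar 14, 891 sold [LIFO — newest first]: 205 @ $12 + 305 @ $13 + 374 @ $10 + 7 @ $11 = $10,242
Ending inventory: 269 @ $11 = $2,959

COGS = $10,242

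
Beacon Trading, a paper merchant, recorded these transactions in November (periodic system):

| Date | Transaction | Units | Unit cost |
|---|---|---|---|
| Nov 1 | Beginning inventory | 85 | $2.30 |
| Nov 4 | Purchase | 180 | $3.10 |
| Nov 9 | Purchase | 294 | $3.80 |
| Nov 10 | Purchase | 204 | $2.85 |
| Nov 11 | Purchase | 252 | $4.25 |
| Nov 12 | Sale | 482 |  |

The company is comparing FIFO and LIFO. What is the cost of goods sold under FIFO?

FIFO COGS: 85 @ $2.30 + 180 @ $3.10 + 217 @ $3.80 = $1,578.10
LIFO COGS: 252 @ $4.25 + 204 @ $2.85 + 26 @ $3.80 = $1,751.20

COGS = $1,578.10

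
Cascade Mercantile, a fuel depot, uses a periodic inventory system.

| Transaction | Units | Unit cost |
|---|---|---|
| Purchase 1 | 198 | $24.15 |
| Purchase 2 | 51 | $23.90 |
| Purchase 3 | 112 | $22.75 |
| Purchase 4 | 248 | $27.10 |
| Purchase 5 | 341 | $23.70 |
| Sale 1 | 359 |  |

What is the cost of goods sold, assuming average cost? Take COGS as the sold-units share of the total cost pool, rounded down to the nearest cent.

COGS = $8,824.25

Sale 1, sell 359: 359/950 × $23,351.10 → $8,824.25
Ending inventory (cost pool remaining) = $14,526.85
Check: goods available $23,351.10 = COGS $8,824.25 + ending $14,526.85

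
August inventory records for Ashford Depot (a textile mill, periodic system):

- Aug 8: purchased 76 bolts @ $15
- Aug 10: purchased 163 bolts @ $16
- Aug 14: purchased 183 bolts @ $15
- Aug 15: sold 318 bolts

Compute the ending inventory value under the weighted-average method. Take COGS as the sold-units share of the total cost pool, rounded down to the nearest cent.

Ending inventory = $1,600.18

Aug 15, sell 318: 318/422 × $6,493.00 → $4,892.82
Ending inventory (cost pool remaining) = $1,600.18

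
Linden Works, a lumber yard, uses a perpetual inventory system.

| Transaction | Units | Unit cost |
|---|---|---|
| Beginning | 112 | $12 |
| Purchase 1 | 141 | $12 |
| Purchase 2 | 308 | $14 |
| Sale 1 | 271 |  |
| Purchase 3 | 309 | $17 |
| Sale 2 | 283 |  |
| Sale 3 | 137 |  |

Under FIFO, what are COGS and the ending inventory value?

Sale 1 (271) [FIFO — oldest first]: 112 @ $12 + 141 @ $12 + 18 @ $14 = $3,288
Sale 2 (283) [FIFO — oldest first]: 283 @ $14 = $3,962
Sale 3 (137) [FIFO — oldest first]: 7 @ $14 + 130 @ $17 = $2,308
Total COGS = $3,288 + $3,962 + $2,308 = $9,558
Ending inventory: 179 @ $17 = $3,043
Check: goods available $12,601 = COGS $9,558 + ending $3,043

COGS = $9,558; ending inventory = $3,043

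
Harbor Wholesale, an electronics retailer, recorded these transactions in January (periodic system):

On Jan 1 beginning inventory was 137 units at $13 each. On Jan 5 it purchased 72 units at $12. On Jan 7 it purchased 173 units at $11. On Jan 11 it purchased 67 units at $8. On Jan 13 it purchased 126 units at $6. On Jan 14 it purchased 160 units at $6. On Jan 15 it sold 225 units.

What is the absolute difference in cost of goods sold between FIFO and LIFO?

$1,471

FIFO COGS: 137 @ $13 + 72 @ $12 + 16 @ $11 = $2,821
LIFO COGS: 160 @ $6 + 65 @ $6 = $1,350
Difference = |$2,821 − $1,350| = $1,471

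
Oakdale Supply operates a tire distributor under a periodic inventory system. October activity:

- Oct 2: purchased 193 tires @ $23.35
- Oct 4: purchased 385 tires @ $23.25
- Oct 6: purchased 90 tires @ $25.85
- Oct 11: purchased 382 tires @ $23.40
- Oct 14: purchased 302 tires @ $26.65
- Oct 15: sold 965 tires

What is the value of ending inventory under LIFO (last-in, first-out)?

Oct 15, 965 sold [LIFO — newest first]: 302 @ $26.65 + 382 @ $23.40 + 90 @ $25.85 + 191 @ $23.25 = $23,754.35
Ending inventory: 193 @ $23.35 + 194 @ $23.25 = $9,017.05
Check: goods available $32,771.40 = COGS $23,754.35 + ending $9,017.05

Ending inventory = $9,017.05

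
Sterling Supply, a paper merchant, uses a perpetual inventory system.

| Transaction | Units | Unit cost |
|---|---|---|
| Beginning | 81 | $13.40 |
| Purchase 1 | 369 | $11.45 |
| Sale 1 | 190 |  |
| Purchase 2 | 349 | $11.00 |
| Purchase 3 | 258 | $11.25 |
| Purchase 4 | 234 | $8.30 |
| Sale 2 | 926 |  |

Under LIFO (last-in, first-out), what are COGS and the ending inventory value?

COGS = $11,832.45; ending inventory = $2,161.70

Sale 1 (190) [LIFO — newest first]: 190 @ $11.45 = $2,175.50
Sale 2 (926) [LIFO — newest first]: 234 @ $8.30 + 258 @ $11.25 + 349 @ $11.00 + 85 @ $11.45 = $9,656.95
Total COGS = $2,175.50 + $9,656.95 = $11,832.45
Ending inventory: 81 @ $13.40 + 94 @ $11.45 = $2,161.70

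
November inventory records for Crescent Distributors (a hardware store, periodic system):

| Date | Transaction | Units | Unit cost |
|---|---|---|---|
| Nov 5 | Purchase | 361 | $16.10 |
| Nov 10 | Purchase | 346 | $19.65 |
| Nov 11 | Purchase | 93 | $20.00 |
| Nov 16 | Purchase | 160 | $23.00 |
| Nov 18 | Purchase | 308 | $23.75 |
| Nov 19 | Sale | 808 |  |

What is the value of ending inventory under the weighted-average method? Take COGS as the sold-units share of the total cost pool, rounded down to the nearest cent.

Nov 19, sell 808: 808/1268 × $25,466.00 → $16,227.54
Ending inventory (cost pool remaining) = $9,238.46

Ending inventory = $9,238.46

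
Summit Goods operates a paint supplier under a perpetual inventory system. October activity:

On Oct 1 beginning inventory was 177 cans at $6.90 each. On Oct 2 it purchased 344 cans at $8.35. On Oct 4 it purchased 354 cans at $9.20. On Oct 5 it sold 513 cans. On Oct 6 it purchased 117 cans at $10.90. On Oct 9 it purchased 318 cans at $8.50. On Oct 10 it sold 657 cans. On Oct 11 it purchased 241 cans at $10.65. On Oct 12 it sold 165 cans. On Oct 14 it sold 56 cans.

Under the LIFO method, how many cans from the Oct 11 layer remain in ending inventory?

Oct 5, 513 sold [LIFO — newest first]: 354 @ $9.20 + 159 @ $8.35 = $4,584.45
Oct 10, 657 sold [LIFO — newest first]: 318 @ $8.50 + 117 @ $10.90 + 185 @ $8.35 + 37 @ $6.90 = $5,778.35
Oct 12, 165 sold [LIFO — newest first]: 165 @ $10.65 = $1,757.25
Oct 14, 56 sold [LIFO — newest first]: 56 @ $10.65 = $596.40
Total COGS = $4,584.45 + $5,778.35 + $1,757.25 + $596.40 = $12,716.45
Ending inventory: 140 @ $6.90 + 20 @ $10.65 = $1,179.00

20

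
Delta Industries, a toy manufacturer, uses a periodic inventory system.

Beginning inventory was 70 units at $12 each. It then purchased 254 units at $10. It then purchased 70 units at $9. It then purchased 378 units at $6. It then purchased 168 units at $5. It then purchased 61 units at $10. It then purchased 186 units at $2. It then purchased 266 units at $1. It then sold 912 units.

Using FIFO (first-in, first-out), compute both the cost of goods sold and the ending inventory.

COGS = $6,978; ending inventory = $1,388

Sale 1 (912) [FIFO — oldest first]: 70 @ $12 + 254 @ $10 + 70 @ $9 + 378 @ $6 + 140 @ $5 = $6,978
Ending inventory: 28 @ $5 + 61 @ $10 + 186 @ $2 + 266 @ $1 = $1,388
Check: goods available $8,366 = COGS $6,978 + ending $1,388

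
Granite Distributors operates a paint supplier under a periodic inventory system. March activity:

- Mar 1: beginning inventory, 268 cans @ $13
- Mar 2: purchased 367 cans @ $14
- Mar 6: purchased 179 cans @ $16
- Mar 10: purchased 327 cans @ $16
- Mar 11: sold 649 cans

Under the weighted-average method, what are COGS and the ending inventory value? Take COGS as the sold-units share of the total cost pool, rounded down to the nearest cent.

Mar 11, sell 649: 649/1141 × $16,718.00 → $9,509.18
Ending inventory (cost pool remaining) = $7,208.82

COGS = $9,509.18; ending inventory = $7,208.82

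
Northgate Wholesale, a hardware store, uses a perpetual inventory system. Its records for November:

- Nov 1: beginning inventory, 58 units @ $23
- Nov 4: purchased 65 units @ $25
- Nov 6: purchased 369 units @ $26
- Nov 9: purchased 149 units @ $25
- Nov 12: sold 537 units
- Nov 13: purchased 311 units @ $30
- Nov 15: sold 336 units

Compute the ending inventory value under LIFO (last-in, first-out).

Ending inventory = $1,859

Nov 12, 537 sold [LIFO — newest first]: 149 @ $25 + 369 @ $26 + 19 @ $25 = $13,794
Nov 15, 336 sold [LIFO — newest first]: 311 @ $30 + 25 @ $25 = $9,955
Total COGS = $13,794 + $9,955 = $23,749
Ending inventory: 58 @ $23 + 21 @ $25 = $1,859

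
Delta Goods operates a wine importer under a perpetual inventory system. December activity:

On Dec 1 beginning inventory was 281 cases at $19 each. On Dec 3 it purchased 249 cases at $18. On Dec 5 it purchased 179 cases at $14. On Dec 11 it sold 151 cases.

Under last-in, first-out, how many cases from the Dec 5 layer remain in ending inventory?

28

Dec 11, 151 sold [LIFO — newest first]: 151 @ $14 = $2,114
Ending inventory: 281 @ $19 + 249 @ $18 + 28 @ $14 = $10,213
Check: goods available $12,327 = COGS $2,114 + ending $10,213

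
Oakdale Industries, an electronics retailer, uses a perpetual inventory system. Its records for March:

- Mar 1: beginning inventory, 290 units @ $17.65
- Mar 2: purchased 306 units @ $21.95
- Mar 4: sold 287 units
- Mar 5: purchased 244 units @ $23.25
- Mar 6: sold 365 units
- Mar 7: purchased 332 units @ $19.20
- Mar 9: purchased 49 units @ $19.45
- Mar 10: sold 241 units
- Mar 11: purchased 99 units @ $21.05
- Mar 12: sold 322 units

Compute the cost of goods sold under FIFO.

COGS = $24,718.95

Mar 4, 287 sold [FIFO — oldest first]: 287 @ $17.65 = $5,065.55
Mar 6, 365 sold [FIFO — oldest first]: 3 @ $17.65 + 306 @ $21.95 + 56 @ $23.25 = $8,071.65
Mar 10, 241 sold [FIFO — oldest first]: 188 @ $23.25 + 53 @ $19.20 = $5,388.60
Mar 12, 322 sold [FIFO — oldest first]: 279 @ $19.20 + 43 @ $19.45 = $6,193.15
Total COGS = $5,065.55 + $8,071.65 + $5,388.60 + $6,193.15 = $24,718.95
Ending inventory: 6 @ $19.45 + 99 @ $21.05 = $2,200.65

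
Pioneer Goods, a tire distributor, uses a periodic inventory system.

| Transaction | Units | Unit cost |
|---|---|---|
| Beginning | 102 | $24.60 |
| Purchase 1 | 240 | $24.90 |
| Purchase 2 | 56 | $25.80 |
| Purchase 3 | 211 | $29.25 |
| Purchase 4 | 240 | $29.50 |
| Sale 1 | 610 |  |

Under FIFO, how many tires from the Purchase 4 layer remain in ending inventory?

Sale 1 (610) [FIFO — oldest first]: 102 @ $24.60 + 240 @ $24.90 + 56 @ $25.80 + 211 @ $29.25 + 1 @ $29.50 = $16,131.25
Ending inventory: 239 @ $29.50 = $7,050.50

239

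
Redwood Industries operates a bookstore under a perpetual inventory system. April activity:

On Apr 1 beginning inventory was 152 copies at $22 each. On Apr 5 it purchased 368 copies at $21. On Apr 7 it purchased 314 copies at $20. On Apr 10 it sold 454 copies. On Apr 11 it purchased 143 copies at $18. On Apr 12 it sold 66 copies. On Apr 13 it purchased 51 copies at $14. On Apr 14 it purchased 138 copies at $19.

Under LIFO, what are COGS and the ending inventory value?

COGS = $10,408; ending inventory = $12,854

Apr 10, 454 sold [LIFO — newest first]: 314 @ $20 + 140 @ $21 = $9,220
Apr 12, 66 sold [LIFO — newest first]: 66 @ $18 = $1,188
Total COGS = $9,220 + $1,188 = $10,408
Ending inventory: 152 @ $22 + 228 @ $21 + 77 @ $18 + 51 @ $14 + 138 @ $19 = $12,854
Check: goods available $23,262 = COGS $10,408 + ending $12,854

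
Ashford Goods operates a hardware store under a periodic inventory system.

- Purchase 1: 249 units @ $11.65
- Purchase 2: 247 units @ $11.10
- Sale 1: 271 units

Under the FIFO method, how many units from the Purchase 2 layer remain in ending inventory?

225

Sale 1 (271) [FIFO — oldest first]: 249 @ $11.65 + 22 @ $11.10 = $3,145.05
Ending inventory: 225 @ $11.10 = $2,497.50
Check: goods available $5,642.55 = COGS $3,145.05 + ending $2,497.50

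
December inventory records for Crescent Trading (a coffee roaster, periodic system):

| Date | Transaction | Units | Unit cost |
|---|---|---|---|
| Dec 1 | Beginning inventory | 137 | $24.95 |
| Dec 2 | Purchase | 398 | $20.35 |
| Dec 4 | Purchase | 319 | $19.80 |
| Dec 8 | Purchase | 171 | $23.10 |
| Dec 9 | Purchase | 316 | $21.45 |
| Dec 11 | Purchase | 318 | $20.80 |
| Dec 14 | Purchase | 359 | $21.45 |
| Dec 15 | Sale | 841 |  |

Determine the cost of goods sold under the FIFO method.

COGS = $17,576.25

Dec 15, 841 sold [FIFO — oldest first]: 137 @ $24.95 + 398 @ $20.35 + 306 @ $19.80 = $17,576.25
Ending inventory: 13 @ $19.80 + 171 @ $23.10 + 316 @ $21.45 + 318 @ $20.80 + 359 @ $21.45 = $25,300.65
Check: goods available $42,876.90 = COGS $17,576.25 + ending $25,300.65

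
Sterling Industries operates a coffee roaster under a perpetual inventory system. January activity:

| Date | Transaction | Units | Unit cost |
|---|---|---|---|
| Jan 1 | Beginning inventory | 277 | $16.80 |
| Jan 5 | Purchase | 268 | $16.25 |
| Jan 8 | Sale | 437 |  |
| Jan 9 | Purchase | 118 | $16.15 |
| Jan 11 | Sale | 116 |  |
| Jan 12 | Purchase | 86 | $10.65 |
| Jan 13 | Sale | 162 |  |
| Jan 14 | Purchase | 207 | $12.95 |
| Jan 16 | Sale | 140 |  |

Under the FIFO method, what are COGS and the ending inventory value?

COGS = $13,202.90; ending inventory = $1,307.95

Jan 8, 437 sold [FIFO — oldest first]: 277 @ $16.80 + 160 @ $16.25 = $7,253.60
Jan 11, 116 sold [FIFO — oldest first]: 108 @ $16.25 + 8 @ $16.15 = $1,884.20
Jan 13, 162 sold [FIFO — oldest first]: 110 @ $16.15 + 52 @ $10.65 = $2,330.30
Jan 16, 140 sold [FIFO — oldest first]: 34 @ $10.65 + 106 @ $12.95 = $1,734.80
Total COGS = $7,253.60 + $1,884.20 + $2,330.30 + $1,734.80 = $13,202.90
Ending inventory: 101 @ $12.95 = $1,307.95
Check: goods available $14,510.85 = COGS $13,202.90 + ending $1,307.95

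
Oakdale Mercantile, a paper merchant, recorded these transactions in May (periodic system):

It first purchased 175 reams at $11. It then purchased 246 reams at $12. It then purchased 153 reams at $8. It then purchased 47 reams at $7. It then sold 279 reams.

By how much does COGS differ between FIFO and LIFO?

FIFO COGS: 175 @ $11 + 104 @ $12 = $3,173
LIFO COGS: 47 @ $7 + 153 @ $8 + 79 @ $12 = $2,501
Difference = |$3,173 − $2,501| = $672

$672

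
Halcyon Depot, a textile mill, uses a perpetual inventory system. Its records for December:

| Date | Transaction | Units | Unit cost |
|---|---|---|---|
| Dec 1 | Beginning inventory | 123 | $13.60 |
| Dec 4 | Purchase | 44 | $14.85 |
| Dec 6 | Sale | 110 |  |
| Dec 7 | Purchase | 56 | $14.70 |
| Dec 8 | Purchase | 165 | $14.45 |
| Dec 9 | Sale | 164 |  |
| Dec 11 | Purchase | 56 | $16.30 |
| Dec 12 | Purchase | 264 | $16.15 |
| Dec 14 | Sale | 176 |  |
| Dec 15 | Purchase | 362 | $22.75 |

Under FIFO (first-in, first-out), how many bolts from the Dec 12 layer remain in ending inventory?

Dec 6, 110 sold [FIFO — oldest first]: 110 @ $13.60 = $1,496.00
Dec 9, 164 sold [FIFO — oldest first]: 13 @ $13.60 + 44 @ $14.85 + 56 @ $14.70 + 51 @ $14.45 = $2,390.35
Dec 14, 176 sold [FIFO — oldest first]: 114 @ $14.45 + 56 @ $16.30 + 6 @ $16.15 = $2,657.00
Total COGS = $1,496.00 + $2,390.35 + $2,657.00 = $6,543.35
Ending inventory: 258 @ $16.15 + 362 @ $22.75 = $12,402.20

258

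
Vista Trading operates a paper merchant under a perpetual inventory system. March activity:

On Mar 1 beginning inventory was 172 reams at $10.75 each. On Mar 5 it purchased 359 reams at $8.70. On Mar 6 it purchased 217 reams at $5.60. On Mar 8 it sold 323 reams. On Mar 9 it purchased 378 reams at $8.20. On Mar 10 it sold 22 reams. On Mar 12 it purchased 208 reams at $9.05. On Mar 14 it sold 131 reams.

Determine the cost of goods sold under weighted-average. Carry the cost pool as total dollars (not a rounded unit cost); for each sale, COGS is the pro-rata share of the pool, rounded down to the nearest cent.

COGS = $3,954.66

After Mar 1: 172 on hand, pool $1,849.00 (≈ $10.7500 each)
After Mar 5: 531 on hand, pool $4,972.30 (≈ $9.3640 each)
After Mar 6: 748 on hand, pool $6,187.50 (≈ $8.2721 each)
Mar 8, sell 323: 323/748 × $6,187.50 → $2,671.87
After Mar 9: 803 on hand, pool $6,615.23 (≈ $8.2381 each)
Mar 10, sell 22: 22/803 × $6,615.23 → $181.23
After Mar 12: 989 on hand, pool $8,316.40 (≈ $8.4089 each)
Mar 14, sell 131: 131/989 × $8,316.40 → $1,101.56
Total COGS = $2,671.87 + $181.23 + $1,101.56 = $3,954.66
Ending inventory (cost pool remaining) = $7,214.84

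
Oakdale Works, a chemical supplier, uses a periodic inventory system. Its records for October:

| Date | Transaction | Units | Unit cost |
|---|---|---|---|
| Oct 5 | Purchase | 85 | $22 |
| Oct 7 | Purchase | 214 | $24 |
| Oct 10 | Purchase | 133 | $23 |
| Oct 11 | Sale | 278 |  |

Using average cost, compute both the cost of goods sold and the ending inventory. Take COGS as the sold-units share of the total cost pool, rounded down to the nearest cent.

Oct 11, sell 278: 278/432 × $10,065.00 → $6,477.01
Ending inventory (cost pool remaining) = $3,587.99

COGS = $6,477.01; ending inventory = $3,587.99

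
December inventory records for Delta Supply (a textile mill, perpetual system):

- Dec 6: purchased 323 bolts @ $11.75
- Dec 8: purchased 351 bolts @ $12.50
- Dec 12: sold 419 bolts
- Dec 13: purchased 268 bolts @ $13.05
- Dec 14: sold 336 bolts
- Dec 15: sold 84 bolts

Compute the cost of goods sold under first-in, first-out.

Dec 12, 419 sold [FIFO — oldest first]: 323 @ $11.75 + 96 @ $12.50 = $4,995.25
Dec 14, 336 sold [FIFO — oldest first]: 255 @ $12.50 + 81 @ $13.05 = $4,244.55
Dec 15, 84 sold [FIFO — oldest first]: 84 @ $13.05 = $1,096.20
Total COGS = $4,995.25 + $4,244.55 + $1,096.20 = $10,336.00
Ending inventory: 103 @ $13.05 = $1,344.15

COGS = $10,336.00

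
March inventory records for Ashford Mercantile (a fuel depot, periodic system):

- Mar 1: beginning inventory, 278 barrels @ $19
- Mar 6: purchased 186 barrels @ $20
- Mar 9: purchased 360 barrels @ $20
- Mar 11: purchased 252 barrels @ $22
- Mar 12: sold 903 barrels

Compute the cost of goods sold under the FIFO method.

COGS = $17,940

Mar 12, 903 sold [FIFO — oldest first]: 278 @ $19 + 186 @ $20 + 360 @ $20 + 79 @ $22 = $17,940
Ending inventory: 173 @ $22 = $3,806
Check: goods available $21,746 = COGS $17,940 + ending $3,806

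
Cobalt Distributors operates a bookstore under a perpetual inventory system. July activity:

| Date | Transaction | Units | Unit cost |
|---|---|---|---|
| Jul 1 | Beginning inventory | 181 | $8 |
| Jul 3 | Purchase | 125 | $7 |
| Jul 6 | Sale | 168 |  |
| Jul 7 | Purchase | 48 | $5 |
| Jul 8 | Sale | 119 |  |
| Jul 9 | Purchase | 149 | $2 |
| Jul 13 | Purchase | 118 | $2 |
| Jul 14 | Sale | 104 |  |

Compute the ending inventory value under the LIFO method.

Jul 6, 168 sold [LIFO — newest first]: 125 @ $7 + 43 @ $8 = $1,219
Jul 8, 119 sold [LIFO — newest first]: 48 @ $5 + 71 @ $8 = $808
Jul 14, 104 sold [LIFO — newest first]: 104 @ $2 = $208
Total COGS = $1,219 + $808 + $208 = $2,235
Ending inventory: 67 @ $8 + 149 @ $2 + 14 @ $2 = $862

Ending inventory = $862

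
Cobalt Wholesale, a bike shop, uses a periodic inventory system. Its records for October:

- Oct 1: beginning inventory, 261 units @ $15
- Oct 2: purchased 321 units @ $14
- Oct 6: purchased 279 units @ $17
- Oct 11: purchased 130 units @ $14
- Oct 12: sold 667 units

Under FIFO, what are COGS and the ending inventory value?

COGS = $9,854; ending inventory = $5,118

Oct 12, 667 sold [FIFO — oldest first]: 261 @ $15 + 321 @ $14 + 85 @ $17 = $9,854
Ending inventory: 194 @ $17 + 130 @ $14 = $5,118
Check: goods available $14,972 = COGS $9,854 + ending $5,118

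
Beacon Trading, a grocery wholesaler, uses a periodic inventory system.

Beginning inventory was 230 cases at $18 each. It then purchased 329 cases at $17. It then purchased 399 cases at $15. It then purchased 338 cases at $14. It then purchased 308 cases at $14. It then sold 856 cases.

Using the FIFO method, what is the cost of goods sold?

Sale 1 (856) [FIFO — oldest first]: 230 @ $18 + 329 @ $17 + 297 @ $15 = $14,188
Ending inventory: 102 @ $15 + 338 @ $14 + 308 @ $14 = $10,574
Check: goods available $24,762 = COGS $14,188 + ending $10,574

COGS = $14,188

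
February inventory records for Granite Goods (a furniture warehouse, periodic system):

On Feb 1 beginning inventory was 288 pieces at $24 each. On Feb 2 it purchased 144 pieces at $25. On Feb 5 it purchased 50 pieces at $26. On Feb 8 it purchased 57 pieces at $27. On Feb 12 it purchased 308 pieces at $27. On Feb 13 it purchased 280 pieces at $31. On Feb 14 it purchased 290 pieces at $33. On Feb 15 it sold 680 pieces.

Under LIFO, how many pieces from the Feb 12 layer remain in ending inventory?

198

Feb 15, 680 sold [LIFO — newest first]: 290 @ $33 + 280 @ $31 + 110 @ $27 = $21,220
Ending inventory: 288 @ $24 + 144 @ $25 + 50 @ $26 + 57 @ $27 + 198 @ $27 = $18,697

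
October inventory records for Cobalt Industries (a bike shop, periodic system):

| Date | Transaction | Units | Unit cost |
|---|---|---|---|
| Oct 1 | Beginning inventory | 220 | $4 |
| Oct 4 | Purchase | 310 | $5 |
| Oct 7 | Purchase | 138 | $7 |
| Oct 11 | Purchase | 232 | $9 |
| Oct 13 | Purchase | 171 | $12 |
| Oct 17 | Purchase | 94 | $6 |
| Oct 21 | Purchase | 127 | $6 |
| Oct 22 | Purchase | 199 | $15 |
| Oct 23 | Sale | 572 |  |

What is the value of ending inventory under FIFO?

Ending inventory = $9,123

Oct 23, 572 sold [FIFO — oldest first]: 220 @ $4 + 310 @ $5 + 42 @ $7 = $2,724
Ending inventory: 96 @ $7 + 232 @ $9 + 171 @ $12 + 94 @ $6 + 127 @ $6 + 199 @ $15 = $9,123
Check: goods available $11,847 = COGS $2,724 + ending $9,123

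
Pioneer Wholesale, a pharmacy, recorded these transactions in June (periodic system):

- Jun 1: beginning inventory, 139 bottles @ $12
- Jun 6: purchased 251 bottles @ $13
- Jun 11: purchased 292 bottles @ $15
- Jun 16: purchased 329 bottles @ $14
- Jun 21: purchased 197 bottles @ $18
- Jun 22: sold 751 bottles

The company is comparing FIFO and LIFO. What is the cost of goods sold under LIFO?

COGS = $11,527

FIFO COGS: 139 @ $12 + 251 @ $13 + 292 @ $15 + 69 @ $14 = $10,277
LIFO COGS: 197 @ $18 + 329 @ $14 + 225 @ $15 = $11,527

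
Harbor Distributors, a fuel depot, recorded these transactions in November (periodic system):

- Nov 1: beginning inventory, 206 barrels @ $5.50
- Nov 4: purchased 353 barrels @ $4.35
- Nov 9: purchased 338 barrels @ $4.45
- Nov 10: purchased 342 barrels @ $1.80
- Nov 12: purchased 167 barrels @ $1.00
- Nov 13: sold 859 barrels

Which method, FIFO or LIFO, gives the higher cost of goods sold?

FIFO

FIFO COGS: 206 @ $5.50 + 353 @ $4.35 + 300 @ $4.45 = $4,003.55
LIFO COGS: 167 @ $1.00 + 342 @ $1.80 + 338 @ $4.45 + 12 @ $4.35 = $2,338.90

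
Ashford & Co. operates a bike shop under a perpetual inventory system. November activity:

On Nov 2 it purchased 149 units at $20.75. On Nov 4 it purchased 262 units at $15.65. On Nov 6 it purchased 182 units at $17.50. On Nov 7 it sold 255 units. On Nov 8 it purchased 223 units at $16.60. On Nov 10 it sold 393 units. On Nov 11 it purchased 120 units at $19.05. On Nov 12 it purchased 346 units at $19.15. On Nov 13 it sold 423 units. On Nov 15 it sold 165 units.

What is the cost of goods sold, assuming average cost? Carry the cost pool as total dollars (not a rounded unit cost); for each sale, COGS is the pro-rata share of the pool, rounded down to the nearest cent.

COGS = $22,135.19

After Nov 2: 149 on hand, pool $3,091.75 (≈ $20.7500 each)
After Nov 4: 411 on hand, pool $7,192.05 (≈ $17.4989 each)
After Nov 6: 593 on hand, pool $10,377.05 (≈ $17.4992 each)
Nov 7, sell 255: 255/593 × $10,377.05 → $4,462.30
After Nov 8: 561 on hand, pool $9,616.55 (≈ $17.1418 each)
Nov 10, sell 393: 393/561 × $9,616.55 → $6,736.72
After Nov 11: 288 on hand, pool $5,165.83 (≈ $17.9369 each)
After Nov 12: 634 on hand, pool $11,791.73 (≈ $18.5989 each)
Nov 13, sell 423: 423/634 × $11,791.73 → $7,867.35
Nov 15, sell 165: 165/211 × $3,924.38 → $3,068.82
Total COGS = $4,462.30 + $6,736.72 + $7,867.35 + $3,068.82 = $22,135.19
Ending inventory (cost pool remaining) = $855.56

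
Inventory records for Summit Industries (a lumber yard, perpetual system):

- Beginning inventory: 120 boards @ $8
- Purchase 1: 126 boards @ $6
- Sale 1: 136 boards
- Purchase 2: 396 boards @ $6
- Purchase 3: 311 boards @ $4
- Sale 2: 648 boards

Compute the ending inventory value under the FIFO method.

Sale 1 (136) [FIFO — oldest first]: 120 @ $8 + 16 @ $6 = $1,056
Sale 2 (648) [FIFO — oldest first]: 110 @ $6 + 396 @ $6 + 142 @ $4 = $3,604
Total COGS = $1,056 + $3,604 = $4,660
Ending inventory: 169 @ $4 = $676

Ending inventory = $676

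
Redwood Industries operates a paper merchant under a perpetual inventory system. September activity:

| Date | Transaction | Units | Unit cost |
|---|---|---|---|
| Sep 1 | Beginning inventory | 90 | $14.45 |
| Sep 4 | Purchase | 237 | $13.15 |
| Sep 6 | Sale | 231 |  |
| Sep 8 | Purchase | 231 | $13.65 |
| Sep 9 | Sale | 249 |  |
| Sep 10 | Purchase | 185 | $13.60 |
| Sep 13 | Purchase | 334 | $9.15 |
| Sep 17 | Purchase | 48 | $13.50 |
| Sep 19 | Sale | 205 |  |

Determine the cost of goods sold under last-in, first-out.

COGS = $8,527.65

Sep 6, 231 sold [LIFO — newest first]: 231 @ $13.15 = $3,037.65
Sep 9, 249 sold [LIFO — newest first]: 231 @ $13.65 + 6 @ $13.15 + 12 @ $14.45 = $3,405.45
Sep 19, 205 sold [LIFO — newest first]: 48 @ $13.50 + 157 @ $9.15 = $2,084.55
Total COGS = $3,037.65 + $3,405.45 + $2,084.55 = $8,527.65
Ending inventory: 78 @ $14.45 + 185 @ $13.60 + 177 @ $9.15 = $5,262.65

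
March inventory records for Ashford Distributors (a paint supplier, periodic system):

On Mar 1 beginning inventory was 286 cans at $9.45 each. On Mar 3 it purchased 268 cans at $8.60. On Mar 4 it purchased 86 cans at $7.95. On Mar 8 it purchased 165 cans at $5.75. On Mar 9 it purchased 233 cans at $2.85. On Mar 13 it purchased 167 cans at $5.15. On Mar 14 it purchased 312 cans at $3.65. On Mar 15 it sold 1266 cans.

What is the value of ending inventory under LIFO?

Mar 15, 1266 sold [LIFO — newest first]: 312 @ $3.65 + 167 @ $5.15 + 233 @ $2.85 + 165 @ $5.75 + 86 @ $7.95 + 268 @ $8.60 + 35 @ $9.45 = $6,930.90
Ending inventory: 251 @ $9.45 = $2,371.95

Ending inventory = $2,371.95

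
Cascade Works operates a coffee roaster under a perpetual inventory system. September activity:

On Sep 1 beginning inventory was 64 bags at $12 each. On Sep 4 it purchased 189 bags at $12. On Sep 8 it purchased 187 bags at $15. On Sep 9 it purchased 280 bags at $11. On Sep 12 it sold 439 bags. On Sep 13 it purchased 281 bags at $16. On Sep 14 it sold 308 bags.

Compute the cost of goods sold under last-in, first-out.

COGS = $10,366

Sep 12, 439 sold [LIFO — newest first]: 280 @ $11 + 159 @ $15 = $5,465
Sep 14, 308 sold [LIFO — newest first]: 281 @ $16 + 27 @ $15 = $4,901
Total COGS = $5,465 + $4,901 = $10,366
Ending inventory: 64 @ $12 + 189 @ $12 + 1 @ $15 = $3,051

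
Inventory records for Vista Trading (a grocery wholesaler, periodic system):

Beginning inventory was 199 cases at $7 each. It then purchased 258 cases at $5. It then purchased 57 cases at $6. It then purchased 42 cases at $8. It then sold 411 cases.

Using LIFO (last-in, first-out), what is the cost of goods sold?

COGS = $2,346

Sale 1 (411) [LIFO — newest first]: 42 @ $8 + 57 @ $6 + 258 @ $5 + 54 @ $7 = $2,346
Ending inventory: 145 @ $7 = $1,015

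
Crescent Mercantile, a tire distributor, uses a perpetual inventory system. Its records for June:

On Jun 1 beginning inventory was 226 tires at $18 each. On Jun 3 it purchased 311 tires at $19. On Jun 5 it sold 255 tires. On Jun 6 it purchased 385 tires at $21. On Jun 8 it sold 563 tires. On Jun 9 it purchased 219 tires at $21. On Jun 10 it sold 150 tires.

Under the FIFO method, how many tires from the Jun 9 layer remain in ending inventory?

173

Jun 5, 255 sold [FIFO — oldest first]: 226 @ $18 + 29 @ $19 = $4,619
Jun 8, 563 sold [FIFO — oldest first]: 282 @ $19 + 281 @ $21 = $11,259
Jun 10, 150 sold [FIFO — oldest first]: 104 @ $21 + 46 @ $21 = $3,150
Total COGS = $4,619 + $11,259 + $3,150 = $19,028
Ending inventory: 173 @ $21 = $3,633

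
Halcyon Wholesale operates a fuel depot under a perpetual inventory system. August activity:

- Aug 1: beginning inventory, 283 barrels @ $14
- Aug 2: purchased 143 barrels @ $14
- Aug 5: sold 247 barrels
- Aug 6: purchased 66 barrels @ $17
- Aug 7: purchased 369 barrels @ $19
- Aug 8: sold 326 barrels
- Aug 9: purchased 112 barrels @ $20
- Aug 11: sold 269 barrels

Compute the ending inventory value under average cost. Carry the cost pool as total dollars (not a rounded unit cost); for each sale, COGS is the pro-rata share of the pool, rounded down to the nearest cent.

Ending inventory = $2,367.92

After Aug 1: 283 on hand, pool $3,962.00 (≈ $14.0000 each)
After Aug 2: 426 on hand, pool $5,964.00 (≈ $14.0000 each)
Aug 5, sell 247: 247/426 × $5,964.00 → $3,458.00
After Aug 6: 245 on hand, pool $3,628.00 (≈ $14.8082 each)
After Aug 7: 614 on hand, pool $10,639.00 (≈ $17.3274 each)
Aug 8, sell 326: 326/614 × $10,639.00 → $5,648.71
After Aug 9: 400 on hand, pool $7,230.29 (≈ $18.0757 each)
Aug 11, sell 269: 269/400 × $7,230.29 → $4,862.37
Total COGS = $3,458.00 + $5,648.71 + $4,862.37 = $13,969.08
Ending inventory (cost pool remaining) = $2,367.92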